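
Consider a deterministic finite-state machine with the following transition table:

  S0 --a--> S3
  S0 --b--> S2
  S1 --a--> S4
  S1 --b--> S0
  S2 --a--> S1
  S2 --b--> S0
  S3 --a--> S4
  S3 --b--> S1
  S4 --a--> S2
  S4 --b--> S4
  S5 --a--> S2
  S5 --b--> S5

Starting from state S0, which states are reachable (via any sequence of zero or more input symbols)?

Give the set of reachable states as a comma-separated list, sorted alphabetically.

Answer: S0, S1, S2, S3, S4

Derivation:
BFS from S0:
  visit S0: S0--a-->S3 (new), S0--b-->S2 (new)
  visit S3: S3--a-->S4 (new), S3--b-->S1 (new)
  visit S2: S2--a-->S1 (seen), S2--b-->S0 (seen)
  visit S4: S4--a-->S2 (seen), S4--b-->S4 (seen)
  visit S1: S1--a-->S4 (seen), S1--b-->S0 (seen)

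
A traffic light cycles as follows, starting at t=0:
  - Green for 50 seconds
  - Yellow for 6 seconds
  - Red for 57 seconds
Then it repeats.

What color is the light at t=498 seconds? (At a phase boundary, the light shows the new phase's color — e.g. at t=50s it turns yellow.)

Cycle length = 50 + 6 + 57 = 113s
t = 498, phase_t = 498 mod 113 = 46
46 < 50 (green end) → GREEN

Answer: green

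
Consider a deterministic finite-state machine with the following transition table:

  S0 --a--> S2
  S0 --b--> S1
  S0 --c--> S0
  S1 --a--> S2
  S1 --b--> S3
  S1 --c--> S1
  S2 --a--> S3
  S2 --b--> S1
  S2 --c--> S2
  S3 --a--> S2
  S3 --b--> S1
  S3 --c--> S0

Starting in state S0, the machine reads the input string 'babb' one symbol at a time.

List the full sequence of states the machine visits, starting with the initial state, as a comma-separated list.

Start: S0
  read 'b': S0 --b--> S1
  read 'a': S1 --a--> S2
  read 'b': S2 --b--> S1
  read 'b': S1 --b--> S3

Answer: S0, S1, S2, S1, S3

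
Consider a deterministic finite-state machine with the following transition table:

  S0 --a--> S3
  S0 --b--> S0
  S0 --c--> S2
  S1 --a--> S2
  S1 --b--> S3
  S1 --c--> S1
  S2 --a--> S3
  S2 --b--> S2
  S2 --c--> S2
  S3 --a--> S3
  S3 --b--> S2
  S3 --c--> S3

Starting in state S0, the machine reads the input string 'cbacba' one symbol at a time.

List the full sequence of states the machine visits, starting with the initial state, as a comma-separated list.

Answer: S0, S2, S2, S3, S3, S2, S3

Derivation:
Start: S0
  read 'c': S0 --c--> S2
  read 'b': S2 --b--> S2
  read 'a': S2 --a--> S3
  read 'c': S3 --c--> S3
  read 'b': S3 --b--> S2
  read 'a': S2 --a--> S3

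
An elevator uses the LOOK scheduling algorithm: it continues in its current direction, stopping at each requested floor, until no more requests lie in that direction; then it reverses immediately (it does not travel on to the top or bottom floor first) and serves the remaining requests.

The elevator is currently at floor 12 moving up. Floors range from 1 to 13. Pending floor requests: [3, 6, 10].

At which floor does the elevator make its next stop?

Current floor: 12, direction: up
Requests above: []
Requests below: [3, 6, 10]
Moving up but no requests above → reverse; nearest below is max([3, 6, 10]) = 10

Answer: 10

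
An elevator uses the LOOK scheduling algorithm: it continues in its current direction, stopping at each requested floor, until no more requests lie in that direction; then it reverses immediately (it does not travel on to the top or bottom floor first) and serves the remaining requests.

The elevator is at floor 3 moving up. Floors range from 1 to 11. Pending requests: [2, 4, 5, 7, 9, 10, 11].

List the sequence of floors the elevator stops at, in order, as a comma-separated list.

Answer: 4, 5, 7, 9, 10, 11, 2

Derivation:
Current: 3, moving UP
Serve above first (ascending): [4, 5, 7, 9, 10, 11]
Then reverse, serve below (descending): [2]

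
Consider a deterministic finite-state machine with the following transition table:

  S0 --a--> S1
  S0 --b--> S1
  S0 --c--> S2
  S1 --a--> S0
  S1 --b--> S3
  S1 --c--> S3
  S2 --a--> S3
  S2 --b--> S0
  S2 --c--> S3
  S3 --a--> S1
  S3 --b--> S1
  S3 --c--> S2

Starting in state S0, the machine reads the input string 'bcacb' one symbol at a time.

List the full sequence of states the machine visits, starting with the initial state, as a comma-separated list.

Answer: S0, S1, S3, S1, S3, S1

Derivation:
Start: S0
  read 'b': S0 --b--> S1
  read 'c': S1 --c--> S3
  read 'a': S3 --a--> S1
  read 'c': S1 --c--> S3
  read 'b': S3 --b--> S1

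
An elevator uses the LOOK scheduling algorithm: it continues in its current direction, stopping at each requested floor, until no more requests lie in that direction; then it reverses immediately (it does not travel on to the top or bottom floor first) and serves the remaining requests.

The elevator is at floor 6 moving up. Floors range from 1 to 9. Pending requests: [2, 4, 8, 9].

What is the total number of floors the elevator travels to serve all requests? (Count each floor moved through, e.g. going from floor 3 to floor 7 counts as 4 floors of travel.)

Answer: 10

Derivation:
Start at floor 6 moving up, LOOK stop order: [8, 9, 4, 2]
  6 → 8: |8-6| = 2, total = 2
  8 → 9: |9-8| = 1, total = 3
  9 → 4: |4-9| = 5, total = 8
  4 → 2: |2-4| = 2, total = 10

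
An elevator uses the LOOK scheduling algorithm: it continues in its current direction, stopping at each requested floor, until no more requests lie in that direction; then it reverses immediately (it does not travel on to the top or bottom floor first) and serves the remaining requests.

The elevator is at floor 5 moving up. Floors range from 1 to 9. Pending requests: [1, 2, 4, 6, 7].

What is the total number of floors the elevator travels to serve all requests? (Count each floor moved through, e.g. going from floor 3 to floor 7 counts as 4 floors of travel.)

Start at floor 5 moving up, LOOK stop order: [6, 7, 4, 2, 1]
  5 → 6: |6-5| = 1, total = 1
  6 → 7: |7-6| = 1, total = 2
  7 → 4: |4-7| = 3, total = 5
  4 → 2: |2-4| = 2, total = 7
  2 → 1: |1-2| = 1, total = 8

Answer: 8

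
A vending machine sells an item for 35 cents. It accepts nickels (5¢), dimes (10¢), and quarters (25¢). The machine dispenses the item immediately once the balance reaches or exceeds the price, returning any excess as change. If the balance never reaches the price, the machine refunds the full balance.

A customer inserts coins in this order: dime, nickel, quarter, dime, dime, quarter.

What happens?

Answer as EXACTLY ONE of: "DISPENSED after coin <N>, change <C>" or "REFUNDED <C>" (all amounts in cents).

Answer: DISPENSED after coin 3, change 5

Derivation:
Price: 35¢
Coin 1 (dime, 10¢): balance = 10¢
Coin 2 (nickel, 5¢): balance = 15¢
Coin 3 (quarter, 25¢): balance = 40¢
  → balance >= price → DISPENSE, change = 40 - 35 = 5¢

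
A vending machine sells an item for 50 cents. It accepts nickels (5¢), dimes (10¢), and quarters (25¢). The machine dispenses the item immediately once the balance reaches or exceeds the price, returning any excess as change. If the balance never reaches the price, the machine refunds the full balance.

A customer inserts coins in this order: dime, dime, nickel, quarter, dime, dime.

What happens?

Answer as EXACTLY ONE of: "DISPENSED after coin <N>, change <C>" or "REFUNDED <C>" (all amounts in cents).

Price: 50¢
Coin 1 (dime, 10¢): balance = 10¢
Coin 2 (dime, 10¢): balance = 20¢
Coin 3 (nickel, 5¢): balance = 25¢
Coin 4 (quarter, 25¢): balance = 50¢
  → balance >= price → DISPENSE, change = 50 - 50 = 0¢

Answer: DISPENSED after coin 4, change 0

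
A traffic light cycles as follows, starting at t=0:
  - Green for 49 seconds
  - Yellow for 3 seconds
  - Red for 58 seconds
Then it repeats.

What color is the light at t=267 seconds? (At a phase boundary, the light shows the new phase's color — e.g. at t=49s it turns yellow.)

Answer: green

Derivation:
Cycle length = 49 + 3 + 58 = 110s
t = 267, phase_t = 267 mod 110 = 47
47 < 49 (green end) → GREEN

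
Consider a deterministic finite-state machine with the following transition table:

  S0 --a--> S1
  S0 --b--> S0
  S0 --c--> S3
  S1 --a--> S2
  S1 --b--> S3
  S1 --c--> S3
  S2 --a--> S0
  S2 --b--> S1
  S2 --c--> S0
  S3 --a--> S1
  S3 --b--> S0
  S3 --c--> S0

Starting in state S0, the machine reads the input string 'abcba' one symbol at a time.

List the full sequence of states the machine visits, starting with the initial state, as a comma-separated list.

Answer: S0, S1, S3, S0, S0, S1

Derivation:
Start: S0
  read 'a': S0 --a--> S1
  read 'b': S1 --b--> S3
  read 'c': S3 --c--> S0
  read 'b': S0 --b--> S0
  read 'a': S0 --a--> S1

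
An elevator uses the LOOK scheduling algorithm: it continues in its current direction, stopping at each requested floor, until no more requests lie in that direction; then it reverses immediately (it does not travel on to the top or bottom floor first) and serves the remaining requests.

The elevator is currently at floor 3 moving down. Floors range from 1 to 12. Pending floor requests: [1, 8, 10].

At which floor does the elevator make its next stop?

Answer: 1

Derivation:
Current floor: 3, direction: down
Requests above: [8, 10]
Requests below: [1]
Moving down and requests lie below → nearest below is max([1]) = 1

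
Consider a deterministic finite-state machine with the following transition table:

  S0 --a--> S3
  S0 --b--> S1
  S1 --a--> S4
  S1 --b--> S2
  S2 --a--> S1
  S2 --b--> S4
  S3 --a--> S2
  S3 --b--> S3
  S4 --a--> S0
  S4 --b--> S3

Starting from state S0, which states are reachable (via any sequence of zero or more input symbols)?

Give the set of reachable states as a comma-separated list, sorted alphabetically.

Answer: S0, S1, S2, S3, S4

Derivation:
BFS from S0:
  visit S0: S0--a-->S3 (new), S0--b-->S1 (new)
  visit S3: S3--a-->S2 (new), S3--b-->S3 (seen)
  visit S1: S1--a-->S4 (new), S1--b-->S2 (seen)
  visit S2: S2--a-->S1 (seen), S2--b-->S4 (seen)
  visit S4: S4--a-->S0 (seen), S4--b-->S3 (seen)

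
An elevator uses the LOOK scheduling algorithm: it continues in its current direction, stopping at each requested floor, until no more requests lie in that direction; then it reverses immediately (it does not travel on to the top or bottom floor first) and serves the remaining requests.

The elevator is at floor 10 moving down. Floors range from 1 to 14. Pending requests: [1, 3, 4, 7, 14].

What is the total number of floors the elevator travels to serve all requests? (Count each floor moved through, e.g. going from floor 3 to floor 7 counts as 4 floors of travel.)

Start at floor 10 moving down, LOOK stop order: [7, 4, 3, 1, 14]
  10 → 7: |7-10| = 3, total = 3
  7 → 4: |4-7| = 3, total = 6
  4 → 3: |3-4| = 1, total = 7
  3 → 1: |1-3| = 2, total = 9
  1 → 14: |14-1| = 13, total = 22

Answer: 22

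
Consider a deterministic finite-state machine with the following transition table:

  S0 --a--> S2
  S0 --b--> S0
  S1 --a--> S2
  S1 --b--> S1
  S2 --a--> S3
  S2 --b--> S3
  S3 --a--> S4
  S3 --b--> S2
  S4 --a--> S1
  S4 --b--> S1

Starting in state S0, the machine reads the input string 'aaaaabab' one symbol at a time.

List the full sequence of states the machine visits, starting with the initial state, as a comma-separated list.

Answer: S0, S2, S3, S4, S1, S2, S3, S4, S1

Derivation:
Start: S0
  read 'a': S0 --a--> S2
  read 'a': S2 --a--> S3
  read 'a': S3 --a--> S4
  read 'a': S4 --a--> S1
  read 'a': S1 --a--> S2
  read 'b': S2 --b--> S3
  read 'a': S3 --a--> S4
  read 'b': S4 --b--> S1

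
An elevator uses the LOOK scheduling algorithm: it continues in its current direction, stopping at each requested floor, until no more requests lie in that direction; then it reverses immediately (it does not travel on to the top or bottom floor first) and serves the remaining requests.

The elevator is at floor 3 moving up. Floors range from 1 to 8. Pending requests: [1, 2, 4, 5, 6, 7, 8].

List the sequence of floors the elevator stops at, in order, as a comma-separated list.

Answer: 4, 5, 6, 7, 8, 2, 1

Derivation:
Current: 3, moving UP
Serve above first (ascending): [4, 5, 6, 7, 8]
Then reverse, serve below (descending): [2, 1]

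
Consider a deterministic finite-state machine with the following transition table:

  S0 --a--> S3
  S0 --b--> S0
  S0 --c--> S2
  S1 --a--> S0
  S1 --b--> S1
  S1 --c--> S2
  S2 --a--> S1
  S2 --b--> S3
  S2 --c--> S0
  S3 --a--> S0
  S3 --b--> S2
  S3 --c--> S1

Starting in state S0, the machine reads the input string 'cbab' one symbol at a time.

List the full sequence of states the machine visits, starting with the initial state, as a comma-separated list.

Answer: S0, S2, S3, S0, S0

Derivation:
Start: S0
  read 'c': S0 --c--> S2
  read 'b': S2 --b--> S3
  read 'a': S3 --a--> S0
  read 'b': S0 --b--> S0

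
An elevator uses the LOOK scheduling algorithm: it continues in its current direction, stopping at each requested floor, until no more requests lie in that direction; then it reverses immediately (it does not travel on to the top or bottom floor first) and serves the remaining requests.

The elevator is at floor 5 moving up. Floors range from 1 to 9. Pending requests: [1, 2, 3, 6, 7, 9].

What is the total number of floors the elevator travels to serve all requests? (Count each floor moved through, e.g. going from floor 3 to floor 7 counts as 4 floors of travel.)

Answer: 12

Derivation:
Start at floor 5 moving up, LOOK stop order: [6, 7, 9, 3, 2, 1]
  5 → 6: |6-5| = 1, total = 1
  6 → 7: |7-6| = 1, total = 2
  7 → 9: |9-7| = 2, total = 4
  9 → 3: |3-9| = 6, total = 10
  3 → 2: |2-3| = 1, total = 11
  2 → 1: |1-2| = 1, total = 12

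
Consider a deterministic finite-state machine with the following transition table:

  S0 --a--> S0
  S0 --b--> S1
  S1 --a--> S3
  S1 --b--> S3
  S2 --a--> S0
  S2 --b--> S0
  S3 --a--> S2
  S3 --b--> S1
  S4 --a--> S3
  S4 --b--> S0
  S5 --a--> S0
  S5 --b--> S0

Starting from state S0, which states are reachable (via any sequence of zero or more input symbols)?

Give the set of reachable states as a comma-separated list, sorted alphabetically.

Answer: S0, S1, S2, S3

Derivation:
BFS from S0:
  visit S0: S0--a-->S0 (seen), S0--b-->S1 (new)
  visit S1: S1--a-->S3 (new), S1--b-->S3 (seen)
  visit S3: S3--a-->S2 (new), S3--b-->S1 (seen)
  visit S2: S2--a-->S0 (seen), S2--b-->S0 (seen)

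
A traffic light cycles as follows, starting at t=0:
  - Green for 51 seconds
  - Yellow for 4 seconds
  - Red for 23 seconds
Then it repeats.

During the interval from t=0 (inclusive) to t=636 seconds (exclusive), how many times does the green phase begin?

Cycle = 51+4+23 = 78s
green phase starts at t = k*78 + 0 for k=0,1,2,...
Need k*78+0 < 636 → k < 8.154
k ∈ {0, ..., 8} → 9 starts

Answer: 9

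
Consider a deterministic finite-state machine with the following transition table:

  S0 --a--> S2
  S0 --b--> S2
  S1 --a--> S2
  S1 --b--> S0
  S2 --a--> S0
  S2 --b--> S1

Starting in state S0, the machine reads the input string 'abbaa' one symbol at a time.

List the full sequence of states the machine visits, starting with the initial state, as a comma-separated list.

Start: S0
  read 'a': S0 --a--> S2
  read 'b': S2 --b--> S1
  read 'b': S1 --b--> S0
  read 'a': S0 --a--> S2
  read 'a': S2 --a--> S0

Answer: S0, S2, S1, S0, S2, S0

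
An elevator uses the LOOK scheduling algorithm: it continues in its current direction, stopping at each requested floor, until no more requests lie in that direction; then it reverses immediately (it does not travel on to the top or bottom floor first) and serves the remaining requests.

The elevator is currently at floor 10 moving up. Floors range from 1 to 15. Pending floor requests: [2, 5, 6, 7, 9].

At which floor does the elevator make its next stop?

Answer: 9

Derivation:
Current floor: 10, direction: up
Requests above: []
Requests below: [2, 5, 6, 7, 9]
Moving up but no requests above → reverse; nearest below is max([2, 5, 6, 7, 9]) = 9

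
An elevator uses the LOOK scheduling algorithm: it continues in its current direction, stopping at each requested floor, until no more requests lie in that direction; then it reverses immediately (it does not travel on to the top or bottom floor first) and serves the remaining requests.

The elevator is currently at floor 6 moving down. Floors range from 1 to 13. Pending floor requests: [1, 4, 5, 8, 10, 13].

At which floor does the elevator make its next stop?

Current floor: 6, direction: down
Requests above: [8, 10, 13]
Requests below: [1, 4, 5]
Moving down and requests lie below → nearest below is max([1, 4, 5]) = 5

Answer: 5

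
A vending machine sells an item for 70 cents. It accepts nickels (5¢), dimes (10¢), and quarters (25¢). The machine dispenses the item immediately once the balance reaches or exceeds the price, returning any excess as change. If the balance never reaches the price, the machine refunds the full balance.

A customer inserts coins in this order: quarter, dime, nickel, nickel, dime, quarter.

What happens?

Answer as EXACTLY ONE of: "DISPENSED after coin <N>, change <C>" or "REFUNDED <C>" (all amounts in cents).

Price: 70¢
Coin 1 (quarter, 25¢): balance = 25¢
Coin 2 (dime, 10¢): balance = 35¢
Coin 3 (nickel, 5¢): balance = 40¢
Coin 4 (nickel, 5¢): balance = 45¢
Coin 5 (dime, 10¢): balance = 55¢
Coin 6 (quarter, 25¢): balance = 80¢
  → balance >= price → DISPENSE, change = 80 - 70 = 10¢

Answer: DISPENSED after coin 6, change 10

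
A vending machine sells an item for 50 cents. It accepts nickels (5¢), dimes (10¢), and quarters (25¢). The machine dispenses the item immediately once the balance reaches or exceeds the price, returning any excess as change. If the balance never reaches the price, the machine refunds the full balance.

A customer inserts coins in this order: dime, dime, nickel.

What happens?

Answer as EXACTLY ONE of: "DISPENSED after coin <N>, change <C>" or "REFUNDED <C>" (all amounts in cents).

Price: 50¢
Coin 1 (dime, 10¢): balance = 10¢
Coin 2 (dime, 10¢): balance = 20¢
Coin 3 (nickel, 5¢): balance = 25¢
All coins inserted, balance 25¢ < price 50¢ → REFUND 25¢

Answer: REFUNDED 25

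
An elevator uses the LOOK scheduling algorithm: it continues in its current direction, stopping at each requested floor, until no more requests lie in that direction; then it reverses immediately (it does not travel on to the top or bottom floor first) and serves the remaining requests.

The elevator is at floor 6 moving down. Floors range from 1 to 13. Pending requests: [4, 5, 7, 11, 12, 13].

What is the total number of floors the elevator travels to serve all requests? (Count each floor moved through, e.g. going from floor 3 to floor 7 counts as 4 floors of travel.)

Answer: 11

Derivation:
Start at floor 6 moving down, LOOK stop order: [5, 4, 7, 11, 12, 13]
  6 → 5: |5-6| = 1, total = 1
  5 → 4: |4-5| = 1, total = 2
  4 → 7: |7-4| = 3, total = 5
  7 → 11: |11-7| = 4, total = 9
  11 → 12: |12-11| = 1, total = 10
  12 → 13: |13-12| = 1, total = 11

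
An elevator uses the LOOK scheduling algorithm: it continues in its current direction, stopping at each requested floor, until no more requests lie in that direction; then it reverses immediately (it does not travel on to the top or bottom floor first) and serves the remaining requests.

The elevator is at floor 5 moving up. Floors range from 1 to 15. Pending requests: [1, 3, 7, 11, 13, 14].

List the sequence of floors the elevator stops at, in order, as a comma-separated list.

Current: 5, moving UP
Serve above first (ascending): [7, 11, 13, 14]
Then reverse, serve below (descending): [3, 1]

Answer: 7, 11, 13, 14, 3, 1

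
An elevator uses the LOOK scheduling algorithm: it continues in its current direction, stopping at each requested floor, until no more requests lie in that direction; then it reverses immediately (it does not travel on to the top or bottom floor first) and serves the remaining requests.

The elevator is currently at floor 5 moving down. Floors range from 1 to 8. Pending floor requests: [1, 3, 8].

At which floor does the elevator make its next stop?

Answer: 3

Derivation:
Current floor: 5, direction: down
Requests above: [8]
Requests below: [1, 3]
Moving down and requests lie below → nearest below is max([1, 3]) = 3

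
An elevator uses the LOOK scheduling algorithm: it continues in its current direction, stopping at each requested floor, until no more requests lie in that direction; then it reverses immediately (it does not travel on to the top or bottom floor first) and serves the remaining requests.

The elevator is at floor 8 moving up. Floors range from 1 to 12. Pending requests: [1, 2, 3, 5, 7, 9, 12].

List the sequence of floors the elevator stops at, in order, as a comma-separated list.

Answer: 9, 12, 7, 5, 3, 2, 1

Derivation:
Current: 8, moving UP
Serve above first (ascending): [9, 12]
Then reverse, serve below (descending): [7, 5, 3, 2, 1]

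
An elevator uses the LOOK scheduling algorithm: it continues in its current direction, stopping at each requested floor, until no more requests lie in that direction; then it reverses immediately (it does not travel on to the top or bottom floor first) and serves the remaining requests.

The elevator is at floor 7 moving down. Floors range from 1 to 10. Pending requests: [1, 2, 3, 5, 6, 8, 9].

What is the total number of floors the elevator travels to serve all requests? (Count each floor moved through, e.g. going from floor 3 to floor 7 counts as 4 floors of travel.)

Answer: 14

Derivation:
Start at floor 7 moving down, LOOK stop order: [6, 5, 3, 2, 1, 8, 9]
  7 → 6: |6-7| = 1, total = 1
  6 → 5: |5-6| = 1, total = 2
  5 → 3: |3-5| = 2, total = 4
  3 → 2: |2-3| = 1, total = 5
  2 → 1: |1-2| = 1, total = 6
  1 → 8: |8-1| = 7, total = 13
  8 → 9: |9-8| = 1, total = 14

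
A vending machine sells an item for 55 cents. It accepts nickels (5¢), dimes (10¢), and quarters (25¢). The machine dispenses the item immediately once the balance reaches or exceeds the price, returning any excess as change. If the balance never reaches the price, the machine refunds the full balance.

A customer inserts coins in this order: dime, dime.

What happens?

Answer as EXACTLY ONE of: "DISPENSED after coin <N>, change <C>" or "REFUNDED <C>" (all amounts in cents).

Answer: REFUNDED 20

Derivation:
Price: 55¢
Coin 1 (dime, 10¢): balance = 10¢
Coin 2 (dime, 10¢): balance = 20¢
All coins inserted, balance 20¢ < price 55¢ → REFUND 20¢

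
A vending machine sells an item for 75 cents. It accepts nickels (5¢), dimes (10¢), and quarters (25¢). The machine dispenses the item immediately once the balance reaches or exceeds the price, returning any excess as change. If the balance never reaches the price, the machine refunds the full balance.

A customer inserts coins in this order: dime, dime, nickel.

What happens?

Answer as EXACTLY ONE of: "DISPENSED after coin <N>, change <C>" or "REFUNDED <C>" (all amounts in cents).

Price: 75¢
Coin 1 (dime, 10¢): balance = 10¢
Coin 2 (dime, 10¢): balance = 20¢
Coin 3 (nickel, 5¢): balance = 25¢
All coins inserted, balance 25¢ < price 75¢ → REFUND 25¢

Answer: REFUNDED 25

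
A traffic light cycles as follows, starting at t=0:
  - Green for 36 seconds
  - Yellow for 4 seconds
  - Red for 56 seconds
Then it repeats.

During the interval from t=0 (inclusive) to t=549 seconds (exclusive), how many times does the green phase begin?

Answer: 6

Derivation:
Cycle = 36+4+56 = 96s
green phase starts at t = k*96 + 0 for k=0,1,2,...
Need k*96+0 < 549 → k < 5.719
k ∈ {0, ..., 5} → 6 starts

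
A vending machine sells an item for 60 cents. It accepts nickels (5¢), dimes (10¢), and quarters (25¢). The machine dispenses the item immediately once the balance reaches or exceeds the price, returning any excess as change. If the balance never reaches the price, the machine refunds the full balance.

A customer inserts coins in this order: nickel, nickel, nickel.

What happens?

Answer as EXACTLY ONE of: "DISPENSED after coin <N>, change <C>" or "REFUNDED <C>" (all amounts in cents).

Answer: REFUNDED 15

Derivation:
Price: 60¢
Coin 1 (nickel, 5¢): balance = 5¢
Coin 2 (nickel, 5¢): balance = 10¢
Coin 3 (nickel, 5¢): balance = 15¢
All coins inserted, balance 15¢ < price 60¢ → REFUND 15¢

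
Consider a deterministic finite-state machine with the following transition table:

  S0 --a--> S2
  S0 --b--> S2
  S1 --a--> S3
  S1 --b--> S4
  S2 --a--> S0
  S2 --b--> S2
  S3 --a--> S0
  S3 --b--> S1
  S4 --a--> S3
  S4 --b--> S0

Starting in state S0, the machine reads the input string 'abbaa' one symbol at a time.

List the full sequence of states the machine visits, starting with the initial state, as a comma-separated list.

Start: S0
  read 'a': S0 --a--> S2
  read 'b': S2 --b--> S2
  read 'b': S2 --b--> S2
  read 'a': S2 --a--> S0
  read 'a': S0 --a--> S2

Answer: S0, S2, S2, S2, S0, S2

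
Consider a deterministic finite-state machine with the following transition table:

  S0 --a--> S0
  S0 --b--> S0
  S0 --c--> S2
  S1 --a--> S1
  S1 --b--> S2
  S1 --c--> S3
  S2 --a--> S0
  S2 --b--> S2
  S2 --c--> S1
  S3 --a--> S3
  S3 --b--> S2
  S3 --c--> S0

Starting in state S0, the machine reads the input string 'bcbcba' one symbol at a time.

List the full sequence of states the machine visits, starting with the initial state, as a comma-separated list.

Answer: S0, S0, S2, S2, S1, S2, S0

Derivation:
Start: S0
  read 'b': S0 --b--> S0
  read 'c': S0 --c--> S2
  read 'b': S2 --b--> S2
  read 'c': S2 --c--> S1
  read 'b': S1 --b--> S2
  read 'a': S2 --a--> S0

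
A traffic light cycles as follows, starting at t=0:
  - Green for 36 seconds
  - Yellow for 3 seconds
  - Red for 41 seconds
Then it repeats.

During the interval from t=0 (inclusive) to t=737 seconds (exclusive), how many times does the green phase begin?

Cycle = 36+3+41 = 80s
green phase starts at t = k*80 + 0 for k=0,1,2,...
Need k*80+0 < 737 → k < 9.213
k ∈ {0, ..., 9} → 10 starts

Answer: 10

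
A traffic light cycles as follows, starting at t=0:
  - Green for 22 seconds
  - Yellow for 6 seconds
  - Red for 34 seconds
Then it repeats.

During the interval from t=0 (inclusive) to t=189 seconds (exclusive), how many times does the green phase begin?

Cycle = 22+6+34 = 62s
green phase starts at t = k*62 + 0 for k=0,1,2,...
Need k*62+0 < 189 → k < 3.048
k ∈ {0, ..., 3} → 4 starts

Answer: 4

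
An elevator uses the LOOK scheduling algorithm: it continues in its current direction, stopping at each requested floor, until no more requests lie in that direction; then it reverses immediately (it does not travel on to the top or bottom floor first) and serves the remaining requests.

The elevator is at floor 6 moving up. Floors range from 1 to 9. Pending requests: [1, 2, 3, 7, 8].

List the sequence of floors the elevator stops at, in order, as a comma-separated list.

Current: 6, moving UP
Serve above first (ascending): [7, 8]
Then reverse, serve below (descending): [3, 2, 1]

Answer: 7, 8, 3, 2, 1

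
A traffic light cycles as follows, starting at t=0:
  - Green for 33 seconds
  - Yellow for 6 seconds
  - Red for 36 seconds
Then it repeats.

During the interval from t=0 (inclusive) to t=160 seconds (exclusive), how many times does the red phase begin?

Answer: 2

Derivation:
Cycle = 33+6+36 = 75s
red phase starts at t = k*75 + 39 for k=0,1,2,...
Need k*75+39 < 160 → k < 1.613
k ∈ {0, ..., 1} → 2 starts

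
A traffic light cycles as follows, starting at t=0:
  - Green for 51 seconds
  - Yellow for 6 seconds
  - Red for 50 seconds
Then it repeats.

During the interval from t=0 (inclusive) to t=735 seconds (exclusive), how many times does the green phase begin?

Answer: 7

Derivation:
Cycle = 51+6+50 = 107s
green phase starts at t = k*107 + 0 for k=0,1,2,...
Need k*107+0 < 735 → k < 6.869
k ∈ {0, ..., 6} → 7 starts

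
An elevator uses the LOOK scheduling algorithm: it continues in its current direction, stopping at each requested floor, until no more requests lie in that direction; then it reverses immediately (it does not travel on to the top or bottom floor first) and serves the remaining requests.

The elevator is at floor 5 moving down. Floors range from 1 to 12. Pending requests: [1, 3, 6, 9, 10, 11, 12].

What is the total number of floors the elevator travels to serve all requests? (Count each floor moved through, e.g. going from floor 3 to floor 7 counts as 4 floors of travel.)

Answer: 15

Derivation:
Start at floor 5 moving down, LOOK stop order: [3, 1, 6, 9, 10, 11, 12]
  5 → 3: |3-5| = 2, total = 2
  3 → 1: |1-3| = 2, total = 4
  1 → 6: |6-1| = 5, total = 9
  6 → 9: |9-6| = 3, total = 12
  9 → 10: |10-9| = 1, total = 13
  10 → 11: |11-10| = 1, total = 14
  11 → 12: |12-11| = 1, total = 15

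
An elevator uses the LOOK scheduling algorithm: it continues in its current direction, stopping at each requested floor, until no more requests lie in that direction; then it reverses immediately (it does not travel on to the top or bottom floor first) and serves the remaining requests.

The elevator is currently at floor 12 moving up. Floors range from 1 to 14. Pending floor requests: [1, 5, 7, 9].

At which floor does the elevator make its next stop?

Answer: 9

Derivation:
Current floor: 12, direction: up
Requests above: []
Requests below: [1, 5, 7, 9]
Moving up but no requests above → reverse; nearest below is max([1, 5, 7, 9]) = 9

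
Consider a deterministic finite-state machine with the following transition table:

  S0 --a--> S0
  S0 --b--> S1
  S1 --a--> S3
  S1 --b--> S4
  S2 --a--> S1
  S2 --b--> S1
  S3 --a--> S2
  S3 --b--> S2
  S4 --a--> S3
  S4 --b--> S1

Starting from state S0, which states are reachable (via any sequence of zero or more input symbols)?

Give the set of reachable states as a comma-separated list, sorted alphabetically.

Answer: S0, S1, S2, S3, S4

Derivation:
BFS from S0:
  visit S0: S0--a-->S0 (seen), S0--b-->S1 (new)
  visit S1: S1--a-->S3 (new), S1--b-->S4 (new)
  visit S3: S3--a-->S2 (new), S3--b-->S2 (seen)
  visit S4: S4--a-->S3 (seen), S4--b-->S1 (seen)
  visit S2: S2--a-->S1 (seen), S2--b-->S1 (seen)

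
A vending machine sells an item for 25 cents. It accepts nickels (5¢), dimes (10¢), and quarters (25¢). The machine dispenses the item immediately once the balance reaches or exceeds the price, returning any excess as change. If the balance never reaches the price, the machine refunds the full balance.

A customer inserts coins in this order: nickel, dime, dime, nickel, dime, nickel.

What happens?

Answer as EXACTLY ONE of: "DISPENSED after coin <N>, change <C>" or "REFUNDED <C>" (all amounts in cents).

Price: 25¢
Coin 1 (nickel, 5¢): balance = 5¢
Coin 2 (dime, 10¢): balance = 15¢
Coin 3 (dime, 10¢): balance = 25¢
  → balance >= price → DISPENSE, change = 25 - 25 = 0¢

Answer: DISPENSED after coin 3, change 0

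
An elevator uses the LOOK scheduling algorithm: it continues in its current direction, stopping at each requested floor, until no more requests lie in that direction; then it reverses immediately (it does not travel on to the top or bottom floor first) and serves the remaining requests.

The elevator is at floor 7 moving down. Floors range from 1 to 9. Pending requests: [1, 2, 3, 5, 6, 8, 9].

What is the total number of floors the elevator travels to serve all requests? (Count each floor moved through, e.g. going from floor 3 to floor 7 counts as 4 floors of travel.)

Answer: 14

Derivation:
Start at floor 7 moving down, LOOK stop order: [6, 5, 3, 2, 1, 8, 9]
  7 → 6: |6-7| = 1, total = 1
  6 → 5: |5-6| = 1, total = 2
  5 → 3: |3-5| = 2, total = 4
  3 → 2: |2-3| = 1, total = 5
  2 → 1: |1-2| = 1, total = 6
  1 → 8: |8-1| = 7, total = 13
  8 → 9: |9-8| = 1, total = 14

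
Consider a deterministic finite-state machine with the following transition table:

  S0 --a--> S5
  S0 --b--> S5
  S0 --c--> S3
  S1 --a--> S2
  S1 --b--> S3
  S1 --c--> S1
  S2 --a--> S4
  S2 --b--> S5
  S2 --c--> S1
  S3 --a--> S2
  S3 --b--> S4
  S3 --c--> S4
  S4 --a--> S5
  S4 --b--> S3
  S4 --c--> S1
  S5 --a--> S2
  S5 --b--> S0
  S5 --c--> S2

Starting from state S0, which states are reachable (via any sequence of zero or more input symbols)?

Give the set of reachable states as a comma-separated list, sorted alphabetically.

Answer: S0, S1, S2, S3, S4, S5

Derivation:
BFS from S0:
  visit S0: S0--a-->S5 (new), S0--b-->S5 (seen), S0--c-->S3 (new)
  visit S5: S5--a-->S2 (new), S5--b-->S0 (seen), S5--c-->S2 (seen)
  visit S3: S3--a-->S2 (seen), S3--b-->S4 (new), S3--c-->S4 (seen)
  visit S2: S2--a-->S4 (seen), S2--b-->S5 (seen), S2--c-->S1 (new)
  visit S4: S4--a-->S5 (seen), S4--b-->S3 (seen), S4--c-->S1 (seen)
  visit S1: S1--a-->S2 (seen), S1--b-->S3 (seen), S1--c-->S1 (seen)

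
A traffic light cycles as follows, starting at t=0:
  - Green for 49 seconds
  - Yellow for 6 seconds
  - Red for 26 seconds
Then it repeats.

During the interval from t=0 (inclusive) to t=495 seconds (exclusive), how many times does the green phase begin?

Cycle = 49+6+26 = 81s
green phase starts at t = k*81 + 0 for k=0,1,2,...
Need k*81+0 < 495 → k < 6.111
k ∈ {0, ..., 6} → 7 starts

Answer: 7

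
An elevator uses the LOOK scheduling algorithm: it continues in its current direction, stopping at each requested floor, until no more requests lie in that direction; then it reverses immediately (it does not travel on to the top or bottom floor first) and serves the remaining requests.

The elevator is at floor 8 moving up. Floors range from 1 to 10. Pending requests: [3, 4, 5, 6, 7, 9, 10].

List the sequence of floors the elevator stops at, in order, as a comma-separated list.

Answer: 9, 10, 7, 6, 5, 4, 3

Derivation:
Current: 8, moving UP
Serve above first (ascending): [9, 10]
Then reverse, serve below (descending): [7, 6, 5, 4, 3]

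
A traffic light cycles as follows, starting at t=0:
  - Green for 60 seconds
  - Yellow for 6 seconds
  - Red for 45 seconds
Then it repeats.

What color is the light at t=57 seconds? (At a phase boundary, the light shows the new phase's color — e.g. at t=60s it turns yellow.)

Cycle length = 60 + 6 + 45 = 111s
t = 57, phase_t = 57 mod 111 = 57
57 < 60 (green end) → GREEN

Answer: green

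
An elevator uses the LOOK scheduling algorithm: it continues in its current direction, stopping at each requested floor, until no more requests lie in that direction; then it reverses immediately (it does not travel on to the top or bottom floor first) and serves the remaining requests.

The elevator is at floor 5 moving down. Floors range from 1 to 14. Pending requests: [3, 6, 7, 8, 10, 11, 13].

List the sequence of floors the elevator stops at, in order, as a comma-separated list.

Answer: 3, 6, 7, 8, 10, 11, 13

Derivation:
Current: 5, moving DOWN
Serve below first (descending): [3]
Then reverse, serve above (ascending): [6, 7, 8, 10, 11, 13]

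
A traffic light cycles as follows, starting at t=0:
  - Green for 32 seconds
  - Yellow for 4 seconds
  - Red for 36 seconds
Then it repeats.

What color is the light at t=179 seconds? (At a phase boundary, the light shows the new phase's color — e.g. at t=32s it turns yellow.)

Answer: yellow

Derivation:
Cycle length = 32 + 4 + 36 = 72s
t = 179, phase_t = 179 mod 72 = 35
32 <= 35 < 36 (yellow end) → YELLOW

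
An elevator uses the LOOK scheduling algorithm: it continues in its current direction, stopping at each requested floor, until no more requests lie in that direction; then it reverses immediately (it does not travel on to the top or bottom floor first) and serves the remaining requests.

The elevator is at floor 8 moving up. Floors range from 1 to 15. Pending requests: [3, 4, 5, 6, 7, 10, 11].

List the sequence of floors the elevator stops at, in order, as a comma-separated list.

Current: 8, moving UP
Serve above first (ascending): [10, 11]
Then reverse, serve below (descending): [7, 6, 5, 4, 3]

Answer: 10, 11, 7, 6, 5, 4, 3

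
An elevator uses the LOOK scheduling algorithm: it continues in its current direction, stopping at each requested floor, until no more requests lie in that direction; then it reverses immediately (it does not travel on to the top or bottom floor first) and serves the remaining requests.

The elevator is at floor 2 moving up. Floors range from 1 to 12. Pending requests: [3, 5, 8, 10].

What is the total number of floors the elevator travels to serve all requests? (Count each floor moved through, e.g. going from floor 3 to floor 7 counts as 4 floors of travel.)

Answer: 8

Derivation:
Start at floor 2 moving up, LOOK stop order: [3, 5, 8, 10]
  2 → 3: |3-2| = 1, total = 1
  3 → 5: |5-3| = 2, total = 3
  5 → 8: |8-5| = 3, total = 6
  8 → 10: |10-8| = 2, total = 8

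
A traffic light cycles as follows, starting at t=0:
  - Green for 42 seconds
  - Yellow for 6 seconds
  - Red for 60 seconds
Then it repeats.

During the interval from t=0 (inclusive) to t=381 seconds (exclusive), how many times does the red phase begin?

Cycle = 42+6+60 = 108s
red phase starts at t = k*108 + 48 for k=0,1,2,...
Need k*108+48 < 381 → k < 3.083
k ∈ {0, ..., 3} → 4 starts

Answer: 4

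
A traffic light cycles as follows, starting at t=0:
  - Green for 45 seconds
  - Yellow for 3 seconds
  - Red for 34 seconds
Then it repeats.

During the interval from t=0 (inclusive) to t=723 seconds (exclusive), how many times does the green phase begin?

Answer: 9

Derivation:
Cycle = 45+3+34 = 82s
green phase starts at t = k*82 + 0 for k=0,1,2,...
Need k*82+0 < 723 → k < 8.817
k ∈ {0, ..., 8} → 9 starts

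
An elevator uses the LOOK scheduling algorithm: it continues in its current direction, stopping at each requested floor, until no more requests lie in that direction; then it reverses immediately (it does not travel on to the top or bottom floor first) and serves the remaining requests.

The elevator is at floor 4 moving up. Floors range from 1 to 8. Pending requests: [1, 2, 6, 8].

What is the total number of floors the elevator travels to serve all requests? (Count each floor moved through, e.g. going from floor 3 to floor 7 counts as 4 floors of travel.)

Start at floor 4 moving up, LOOK stop order: [6, 8, 2, 1]
  4 → 6: |6-4| = 2, total = 2
  6 → 8: |8-6| = 2, total = 4
  8 → 2: |2-8| = 6, total = 10
  2 → 1: |1-2| = 1, total = 11

Answer: 11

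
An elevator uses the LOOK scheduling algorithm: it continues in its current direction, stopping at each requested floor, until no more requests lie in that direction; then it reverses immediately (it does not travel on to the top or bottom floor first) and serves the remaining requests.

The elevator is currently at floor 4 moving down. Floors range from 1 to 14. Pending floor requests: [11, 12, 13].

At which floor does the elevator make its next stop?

Answer: 11

Derivation:
Current floor: 4, direction: down
Requests above: [11, 12, 13]
Requests below: []
Moving down but no requests below → reverse; nearest above is min([11, 12, 13]) = 11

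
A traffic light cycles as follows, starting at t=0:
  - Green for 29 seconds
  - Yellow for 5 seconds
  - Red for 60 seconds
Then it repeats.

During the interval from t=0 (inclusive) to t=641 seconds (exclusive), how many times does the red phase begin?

Cycle = 29+5+60 = 94s
red phase starts at t = k*94 + 34 for k=0,1,2,...
Need k*94+34 < 641 → k < 6.457
k ∈ {0, ..., 6} → 7 starts

Answer: 7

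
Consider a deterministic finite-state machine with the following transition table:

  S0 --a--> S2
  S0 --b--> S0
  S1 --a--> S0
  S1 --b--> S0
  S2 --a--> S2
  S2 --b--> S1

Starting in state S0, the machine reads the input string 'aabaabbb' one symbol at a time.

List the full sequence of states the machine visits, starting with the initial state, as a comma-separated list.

Answer: S0, S2, S2, S1, S0, S2, S1, S0, S0

Derivation:
Start: S0
  read 'a': S0 --a--> S2
  read 'a': S2 --a--> S2
  read 'b': S2 --b--> S1
  read 'a': S1 --a--> S0
  read 'a': S0 --a--> S2
  read 'b': S2 --b--> S1
  read 'b': S1 --b--> S0
  read 'b': S0 --b--> S0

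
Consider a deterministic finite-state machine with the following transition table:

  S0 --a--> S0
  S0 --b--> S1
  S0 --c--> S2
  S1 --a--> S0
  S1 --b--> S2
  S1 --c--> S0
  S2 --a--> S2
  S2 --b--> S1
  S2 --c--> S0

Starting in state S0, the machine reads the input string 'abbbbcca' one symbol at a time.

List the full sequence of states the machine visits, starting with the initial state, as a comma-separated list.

Answer: S0, S0, S1, S2, S1, S2, S0, S2, S2

Derivation:
Start: S0
  read 'a': S0 --a--> S0
  read 'b': S0 --b--> S1
  read 'b': S1 --b--> S2
  read 'b': S2 --b--> S1
  read 'b': S1 --b--> S2
  read 'c': S2 --c--> S0
  read 'c': S0 --c--> S2
  read 'a': S2 --a--> S2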